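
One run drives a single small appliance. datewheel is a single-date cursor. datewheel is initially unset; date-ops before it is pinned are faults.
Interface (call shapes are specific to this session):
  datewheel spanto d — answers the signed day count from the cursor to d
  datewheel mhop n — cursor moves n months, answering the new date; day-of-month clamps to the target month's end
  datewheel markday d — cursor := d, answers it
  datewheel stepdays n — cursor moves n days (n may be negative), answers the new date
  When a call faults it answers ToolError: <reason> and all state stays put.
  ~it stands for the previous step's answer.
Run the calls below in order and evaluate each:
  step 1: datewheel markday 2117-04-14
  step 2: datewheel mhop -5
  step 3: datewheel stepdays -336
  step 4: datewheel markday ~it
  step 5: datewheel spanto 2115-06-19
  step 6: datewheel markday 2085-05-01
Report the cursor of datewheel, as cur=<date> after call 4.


[in] datewheel markday d→2117-04-14
[out] 2117-04-14
[in] datewheel mhop n→-5
[out] 2116-11-14
[in] datewheel stepdays n→-336
[out] 2115-12-14
[in] datewheel markday d→~it
[out] 2115-12-14
[in] datewheel spanto d→2115-06-19
[out] -178
[in] datewheel markday d→2085-05-01
[out] 2085-05-01

Answer: cur=2115-12-14


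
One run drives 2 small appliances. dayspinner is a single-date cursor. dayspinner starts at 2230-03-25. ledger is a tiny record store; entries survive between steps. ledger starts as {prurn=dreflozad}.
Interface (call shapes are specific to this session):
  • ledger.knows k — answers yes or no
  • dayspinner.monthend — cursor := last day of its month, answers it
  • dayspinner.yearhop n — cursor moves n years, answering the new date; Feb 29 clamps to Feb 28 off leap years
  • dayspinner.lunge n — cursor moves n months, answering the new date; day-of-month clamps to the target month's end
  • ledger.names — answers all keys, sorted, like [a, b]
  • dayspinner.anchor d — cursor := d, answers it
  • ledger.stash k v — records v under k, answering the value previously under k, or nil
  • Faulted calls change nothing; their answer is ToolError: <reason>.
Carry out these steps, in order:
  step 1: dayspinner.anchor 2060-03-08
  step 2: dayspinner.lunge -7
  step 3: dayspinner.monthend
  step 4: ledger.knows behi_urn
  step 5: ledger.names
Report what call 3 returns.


> dayspinner.anchor d→2060-03-08
:: 2060-03-08
> dayspinner.lunge n→-7
:: 2059-08-08
> dayspinner.monthend
:: 2059-08-31
> ledger.knows k→behi_urn
:: no
> ledger.names
:: [prurn]

Answer: 2059-08-31


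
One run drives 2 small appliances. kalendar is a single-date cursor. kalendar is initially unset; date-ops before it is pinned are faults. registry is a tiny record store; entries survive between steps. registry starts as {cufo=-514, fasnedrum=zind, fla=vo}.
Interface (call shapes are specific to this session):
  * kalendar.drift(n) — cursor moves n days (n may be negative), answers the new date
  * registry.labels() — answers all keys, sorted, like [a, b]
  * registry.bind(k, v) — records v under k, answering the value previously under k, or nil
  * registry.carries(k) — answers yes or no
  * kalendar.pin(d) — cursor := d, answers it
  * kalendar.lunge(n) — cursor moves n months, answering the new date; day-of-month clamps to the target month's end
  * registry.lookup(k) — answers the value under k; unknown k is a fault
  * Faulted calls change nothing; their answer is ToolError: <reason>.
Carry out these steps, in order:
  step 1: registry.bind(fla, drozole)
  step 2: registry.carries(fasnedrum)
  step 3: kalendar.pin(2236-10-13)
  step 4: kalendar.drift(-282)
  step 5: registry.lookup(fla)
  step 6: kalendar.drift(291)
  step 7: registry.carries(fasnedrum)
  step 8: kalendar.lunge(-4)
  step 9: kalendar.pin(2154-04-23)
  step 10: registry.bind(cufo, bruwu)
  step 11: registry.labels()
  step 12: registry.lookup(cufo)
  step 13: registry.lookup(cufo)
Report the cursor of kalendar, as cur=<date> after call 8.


Act: bind[k='fla'; v='drozole']
Obs: vo
Act: carries[k='fasnedrum']
Obs: yes
Act: pin[d='2236-10-13']
Obs: 2236-10-13
Act: drift[n='-282']
Obs: 2236-01-05
Act: lookup[k='fla']
Obs: drozole
Act: drift[n='291']
Obs: 2236-10-22
Act: carries[k='fasnedrum']
Obs: yes
Act: lunge[n='-4']
Obs: 2236-06-22
Act: pin[d='2154-04-23']
Obs: 2154-04-23
Act: bind[k='cufo'; v='bruwu']
Obs: -514
Act: labels[]
Obs: [cufo, fasnedrum, fla]
Act: lookup[k='cufo']
Obs: bruwu
Act: lookup[k='cufo']
Obs: bruwu

Answer: cur=2236-06-22


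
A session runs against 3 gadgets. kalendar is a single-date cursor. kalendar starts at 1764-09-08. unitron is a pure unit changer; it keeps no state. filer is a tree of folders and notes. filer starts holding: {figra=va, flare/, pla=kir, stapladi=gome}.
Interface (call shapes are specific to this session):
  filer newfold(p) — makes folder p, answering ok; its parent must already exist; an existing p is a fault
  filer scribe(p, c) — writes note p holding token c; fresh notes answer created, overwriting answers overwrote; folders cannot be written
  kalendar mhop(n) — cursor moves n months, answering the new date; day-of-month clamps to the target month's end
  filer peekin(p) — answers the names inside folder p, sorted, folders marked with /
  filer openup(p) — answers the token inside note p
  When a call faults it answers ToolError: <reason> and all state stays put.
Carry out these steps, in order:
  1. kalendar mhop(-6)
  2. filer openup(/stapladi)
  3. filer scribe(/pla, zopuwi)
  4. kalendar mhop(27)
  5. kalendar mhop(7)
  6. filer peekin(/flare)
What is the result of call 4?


>> kalendar mhop(n=-6)
<< 1764-03-08
>> filer openup(p=/stapladi)
<< gome
>> filer scribe(p=/pla, c=zopuwi)
<< overwrote
>> kalendar mhop(n=27)
<< 1766-06-08
>> kalendar mhop(n=7)
<< 1767-01-08
>> filer peekin(p=/flare)
<< []

Answer: 1766-06-08


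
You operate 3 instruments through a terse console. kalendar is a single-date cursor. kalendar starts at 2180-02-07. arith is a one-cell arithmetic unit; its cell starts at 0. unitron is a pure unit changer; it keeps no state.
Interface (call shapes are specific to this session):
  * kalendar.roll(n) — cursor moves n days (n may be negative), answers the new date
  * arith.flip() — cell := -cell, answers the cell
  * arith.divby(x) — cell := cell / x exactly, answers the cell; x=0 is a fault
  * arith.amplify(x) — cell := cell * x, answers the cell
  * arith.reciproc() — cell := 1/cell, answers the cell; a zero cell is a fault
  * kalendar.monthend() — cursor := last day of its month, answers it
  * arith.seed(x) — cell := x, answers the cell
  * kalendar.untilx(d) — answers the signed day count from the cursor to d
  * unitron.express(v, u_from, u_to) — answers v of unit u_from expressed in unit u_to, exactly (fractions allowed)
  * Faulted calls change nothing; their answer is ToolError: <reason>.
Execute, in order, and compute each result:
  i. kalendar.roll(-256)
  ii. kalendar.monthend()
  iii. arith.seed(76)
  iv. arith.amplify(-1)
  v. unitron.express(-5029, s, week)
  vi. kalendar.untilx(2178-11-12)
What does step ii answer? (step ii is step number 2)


CALL kalendar.roll[n: -256]
RET  2179-05-27
CALL kalendar.monthend[]
RET  2179-05-31
CALL arith.seed[x: 76]
RET  76
CALL arith.amplify[x: -1]
RET  -76
CALL unitron.express[v: -5029; u_from: s; u_to: week]
RET  -5029/604800
CALL kalendar.untilx[d: 2178-11-12]
RET  -200

Answer: 2179-05-31


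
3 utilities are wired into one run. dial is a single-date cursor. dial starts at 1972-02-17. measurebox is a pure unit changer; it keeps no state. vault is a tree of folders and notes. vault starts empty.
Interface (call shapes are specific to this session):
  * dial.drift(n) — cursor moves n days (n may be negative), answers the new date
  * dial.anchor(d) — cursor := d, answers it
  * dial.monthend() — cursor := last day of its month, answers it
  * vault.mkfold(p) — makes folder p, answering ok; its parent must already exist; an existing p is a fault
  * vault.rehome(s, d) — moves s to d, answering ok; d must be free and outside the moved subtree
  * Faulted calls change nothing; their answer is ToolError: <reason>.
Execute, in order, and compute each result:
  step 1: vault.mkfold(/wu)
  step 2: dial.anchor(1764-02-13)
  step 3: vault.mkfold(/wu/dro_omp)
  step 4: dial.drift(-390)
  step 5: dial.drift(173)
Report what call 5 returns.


CALL vault.mkfold[p=/wu]
RET  ok
CALL dial.anchor[d=1764-02-13]
RET  1764-02-13
CALL vault.mkfold[p=/wu/dro_omp]
RET  ok
CALL dial.drift[n=-390]
RET  1763-01-19
CALL dial.drift[n=173]
RET  1763-07-11

Answer: 1763-07-11


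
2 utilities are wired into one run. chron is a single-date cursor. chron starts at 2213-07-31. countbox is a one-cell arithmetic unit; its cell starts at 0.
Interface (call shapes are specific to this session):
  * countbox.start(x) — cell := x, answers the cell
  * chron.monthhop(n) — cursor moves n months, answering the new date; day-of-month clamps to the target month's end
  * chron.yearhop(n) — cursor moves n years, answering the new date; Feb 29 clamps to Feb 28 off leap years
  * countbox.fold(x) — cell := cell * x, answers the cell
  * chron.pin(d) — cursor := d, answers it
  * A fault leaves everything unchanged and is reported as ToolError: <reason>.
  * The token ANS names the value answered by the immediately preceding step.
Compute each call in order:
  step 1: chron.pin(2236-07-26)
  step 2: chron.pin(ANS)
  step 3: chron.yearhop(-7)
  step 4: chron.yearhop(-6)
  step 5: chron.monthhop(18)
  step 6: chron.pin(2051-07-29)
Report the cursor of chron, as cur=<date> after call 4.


·→ pin(2236-07-26)
·← 2236-07-26
·→ pin(ANS)
·← 2236-07-26
·→ yearhop(-7)
·← 2229-07-26
·→ yearhop(-6)
·← 2223-07-26
·→ monthhop(18)
·← 2225-01-26
·→ pin(2051-07-29)
·← 2051-07-29

Answer: cur=2223-07-26


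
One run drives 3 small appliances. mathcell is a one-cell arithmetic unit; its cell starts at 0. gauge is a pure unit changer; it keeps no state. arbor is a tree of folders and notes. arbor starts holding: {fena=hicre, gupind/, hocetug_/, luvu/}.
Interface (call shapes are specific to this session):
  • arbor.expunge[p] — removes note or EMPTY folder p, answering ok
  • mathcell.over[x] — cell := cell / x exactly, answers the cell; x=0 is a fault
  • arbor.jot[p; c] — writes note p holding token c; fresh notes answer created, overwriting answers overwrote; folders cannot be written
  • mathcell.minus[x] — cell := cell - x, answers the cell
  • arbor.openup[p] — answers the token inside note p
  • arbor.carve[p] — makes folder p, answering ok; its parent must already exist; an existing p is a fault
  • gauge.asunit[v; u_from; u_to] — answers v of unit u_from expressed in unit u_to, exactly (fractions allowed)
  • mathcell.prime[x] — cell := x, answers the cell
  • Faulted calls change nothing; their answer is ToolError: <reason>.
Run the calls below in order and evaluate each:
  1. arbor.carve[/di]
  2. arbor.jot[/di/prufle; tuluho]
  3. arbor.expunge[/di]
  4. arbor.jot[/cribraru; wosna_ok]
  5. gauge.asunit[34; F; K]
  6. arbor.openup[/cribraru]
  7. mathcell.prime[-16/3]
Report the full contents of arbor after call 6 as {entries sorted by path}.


// 1. carve(p=/di) : ok
// 2. jot(p=/di/prufle, c=tuluho) : created
// 3. expunge(p=/di) : ToolError: not empty
// 4. jot(p=/cribraru, c=wosna_ok) : created
// 5. asunit(v=34, u_from=F, u_to=K) : 49367/180
// 6. openup(p=/cribraru) : wosna_ok
// 7. prime(x=-16/3) : -16/3

Answer: {cribraru=wosna_ok, di/, di/prufle=tuluho, fena=hicre, gupind/, hocetug_/, luvu/}


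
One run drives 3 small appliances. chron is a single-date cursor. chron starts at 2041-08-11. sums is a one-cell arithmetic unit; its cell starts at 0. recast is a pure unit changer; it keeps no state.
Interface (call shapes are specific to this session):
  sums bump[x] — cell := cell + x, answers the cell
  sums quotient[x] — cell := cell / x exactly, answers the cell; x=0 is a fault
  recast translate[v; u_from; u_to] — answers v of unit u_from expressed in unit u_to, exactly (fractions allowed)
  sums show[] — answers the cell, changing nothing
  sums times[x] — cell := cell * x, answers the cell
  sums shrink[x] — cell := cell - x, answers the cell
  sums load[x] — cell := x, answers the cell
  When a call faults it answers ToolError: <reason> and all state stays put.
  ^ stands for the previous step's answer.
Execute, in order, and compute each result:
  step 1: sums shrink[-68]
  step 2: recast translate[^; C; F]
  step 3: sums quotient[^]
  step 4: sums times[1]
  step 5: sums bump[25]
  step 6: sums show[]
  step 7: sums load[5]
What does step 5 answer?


-- sums shrink(x='-68') => 68
-- recast translate(v='^', u_from='C', u_to='F') => 772/5
-- sums quotient(x='^') => 85/193
-- sums times(x='1') => 85/193
-- sums bump(x='25') => 4910/193
-- sums show() => 4910/193
-- sums load(x='5') => 5

Answer: 4910/193


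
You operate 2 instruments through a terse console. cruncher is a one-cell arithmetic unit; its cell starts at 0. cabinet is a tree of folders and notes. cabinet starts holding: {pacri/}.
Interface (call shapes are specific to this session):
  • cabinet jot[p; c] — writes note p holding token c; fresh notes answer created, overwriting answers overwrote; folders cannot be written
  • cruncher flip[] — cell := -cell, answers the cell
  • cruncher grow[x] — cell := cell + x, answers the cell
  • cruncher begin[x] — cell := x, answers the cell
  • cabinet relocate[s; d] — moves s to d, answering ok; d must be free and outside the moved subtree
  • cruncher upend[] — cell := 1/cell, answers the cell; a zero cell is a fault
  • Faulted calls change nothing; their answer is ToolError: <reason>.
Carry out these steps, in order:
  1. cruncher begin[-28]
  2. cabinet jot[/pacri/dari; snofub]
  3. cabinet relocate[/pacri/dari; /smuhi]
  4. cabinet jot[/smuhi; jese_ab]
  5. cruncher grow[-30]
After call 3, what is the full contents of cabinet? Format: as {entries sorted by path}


Answer: {pacri/, smuhi=snofub}

Derivation:
Act: cruncher begin[x=-28]
Obs: -28
Act: cabinet jot[p=/pacri/dari; c=snofub]
Obs: created
Act: cabinet relocate[s=/pacri/dari; d=/smuhi]
Obs: ok
Act: cabinet jot[p=/smuhi; c=jese_ab]
Obs: overwrote
Act: cruncher grow[x=-30]
Obs: -58


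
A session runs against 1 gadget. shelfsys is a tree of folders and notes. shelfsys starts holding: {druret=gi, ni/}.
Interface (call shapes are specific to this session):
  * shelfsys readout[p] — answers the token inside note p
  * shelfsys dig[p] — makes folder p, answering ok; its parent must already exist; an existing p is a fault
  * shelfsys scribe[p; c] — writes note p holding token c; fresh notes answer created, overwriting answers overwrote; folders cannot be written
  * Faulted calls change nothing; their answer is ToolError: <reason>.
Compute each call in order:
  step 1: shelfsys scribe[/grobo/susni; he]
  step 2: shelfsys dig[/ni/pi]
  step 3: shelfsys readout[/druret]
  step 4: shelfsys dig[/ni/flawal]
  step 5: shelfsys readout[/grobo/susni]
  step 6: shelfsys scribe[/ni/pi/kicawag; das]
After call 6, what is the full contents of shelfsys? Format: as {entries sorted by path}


// shelfsys scribe(p: /grobo/susni, c: he) => ToolError: no parent
// shelfsys dig(p: /ni/pi) => ok
// shelfsys readout(p: /druret) => gi
// shelfsys dig(p: /ni/flawal) => ok
// shelfsys readout(p: /grobo/susni) => ToolError: not found
// shelfsys scribe(p: /ni/pi/kicawag, c: das) => created

Answer: {druret=gi, ni/, ni/flawal/, ni/pi/, ni/pi/kicawag=das}


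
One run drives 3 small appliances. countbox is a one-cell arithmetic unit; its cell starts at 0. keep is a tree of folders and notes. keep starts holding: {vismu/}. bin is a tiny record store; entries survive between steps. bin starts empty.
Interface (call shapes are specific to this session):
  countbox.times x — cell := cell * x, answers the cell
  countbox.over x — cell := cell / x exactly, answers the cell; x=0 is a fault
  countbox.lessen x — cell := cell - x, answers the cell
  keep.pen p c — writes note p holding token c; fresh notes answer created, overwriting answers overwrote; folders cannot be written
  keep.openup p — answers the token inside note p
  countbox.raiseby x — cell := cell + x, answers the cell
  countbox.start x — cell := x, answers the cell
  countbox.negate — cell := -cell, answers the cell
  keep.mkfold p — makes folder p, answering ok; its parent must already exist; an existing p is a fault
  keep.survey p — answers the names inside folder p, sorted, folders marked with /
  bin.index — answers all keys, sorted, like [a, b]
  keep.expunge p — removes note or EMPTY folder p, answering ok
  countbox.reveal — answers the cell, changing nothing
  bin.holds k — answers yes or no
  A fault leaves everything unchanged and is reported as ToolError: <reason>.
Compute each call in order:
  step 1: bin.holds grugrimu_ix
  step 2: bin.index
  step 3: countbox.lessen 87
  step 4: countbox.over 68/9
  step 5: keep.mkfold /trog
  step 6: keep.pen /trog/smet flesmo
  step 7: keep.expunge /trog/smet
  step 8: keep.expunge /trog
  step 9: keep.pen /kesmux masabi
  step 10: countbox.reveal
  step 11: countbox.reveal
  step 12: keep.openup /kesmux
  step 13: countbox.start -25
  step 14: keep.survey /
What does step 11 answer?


Answer: -783/68

Derivation:
> bin.holds k=grugrimu_ix
= no
> bin.index
= []
> countbox.lessen x=87
= -87
> countbox.over x=68/9
= -783/68
> keep.mkfold p=/trog
= ok
> keep.pen p=/trog/smet c=flesmo
= created
> keep.expunge p=/trog/smet
= ok
> keep.expunge p=/trog
= ok
> keep.pen p=/kesmux c=masabi
= created
> countbox.reveal
= -783/68
> countbox.reveal
= -783/68
> keep.openup p=/kesmux
= masabi
> countbox.start x=-25
= -25
> keep.survey p=/
= [kesmux, vismu/]


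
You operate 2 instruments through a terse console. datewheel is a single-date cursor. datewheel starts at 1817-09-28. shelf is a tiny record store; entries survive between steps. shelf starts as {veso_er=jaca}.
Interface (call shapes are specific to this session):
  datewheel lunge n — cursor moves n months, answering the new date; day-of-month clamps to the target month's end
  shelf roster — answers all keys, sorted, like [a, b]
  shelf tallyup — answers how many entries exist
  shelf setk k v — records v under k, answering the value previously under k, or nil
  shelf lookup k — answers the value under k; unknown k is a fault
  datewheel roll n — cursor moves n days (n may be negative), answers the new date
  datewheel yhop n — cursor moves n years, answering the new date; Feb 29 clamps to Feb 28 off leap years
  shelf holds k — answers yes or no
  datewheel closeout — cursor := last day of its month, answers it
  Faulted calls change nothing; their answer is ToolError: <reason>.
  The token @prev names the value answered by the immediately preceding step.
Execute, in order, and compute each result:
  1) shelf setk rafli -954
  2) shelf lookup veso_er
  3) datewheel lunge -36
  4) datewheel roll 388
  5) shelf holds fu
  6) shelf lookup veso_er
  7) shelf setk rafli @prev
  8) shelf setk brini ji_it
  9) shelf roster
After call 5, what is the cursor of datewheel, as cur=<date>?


Answer: cur=1815-10-21

Derivation:
Invoking shelf setk with k: rafli, v: -954, yielding nil.
Invoking shelf lookup with k: veso_er, and see jaca.
Invoking datewheel lunge with n: -36, and observe 1814-09-28.
I try datewheel roll with n: 388, which returns 1815-10-21.
I use shelf holds with k: fu, and get no.
Next I call shelf lookup with k: veso_er, yielding jaca.
Using shelf setk with k: rafli, v: @prev, — result: -954.
I try shelf setk with k: brini, v: ji_it, and observe nil.
Calling shelf roster(), giving [brini, rafli, veso_er].


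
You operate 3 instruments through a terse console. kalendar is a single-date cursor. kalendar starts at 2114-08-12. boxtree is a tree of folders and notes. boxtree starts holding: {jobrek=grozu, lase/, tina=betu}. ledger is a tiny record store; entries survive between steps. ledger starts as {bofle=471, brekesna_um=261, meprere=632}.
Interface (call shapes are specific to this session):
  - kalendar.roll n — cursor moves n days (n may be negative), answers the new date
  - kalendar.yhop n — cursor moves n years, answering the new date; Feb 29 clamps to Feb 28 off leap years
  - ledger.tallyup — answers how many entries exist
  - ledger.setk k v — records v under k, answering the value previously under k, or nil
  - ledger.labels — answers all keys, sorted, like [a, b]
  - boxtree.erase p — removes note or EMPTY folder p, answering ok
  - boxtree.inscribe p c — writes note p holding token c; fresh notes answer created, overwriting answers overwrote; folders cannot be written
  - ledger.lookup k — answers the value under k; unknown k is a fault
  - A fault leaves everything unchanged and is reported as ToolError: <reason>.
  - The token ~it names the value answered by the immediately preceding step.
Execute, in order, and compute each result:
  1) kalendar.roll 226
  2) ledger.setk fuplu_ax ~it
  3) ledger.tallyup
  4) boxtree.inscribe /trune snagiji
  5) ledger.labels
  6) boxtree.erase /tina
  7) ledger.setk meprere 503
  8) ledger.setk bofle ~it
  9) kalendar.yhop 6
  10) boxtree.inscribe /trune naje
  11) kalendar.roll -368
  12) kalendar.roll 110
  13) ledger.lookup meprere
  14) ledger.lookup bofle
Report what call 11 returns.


Answer: 2120-03-23

Derivation:
-- 1. kalendar.roll(n=226) : 2115-03-26
-- 2. ledger.setk(k=fuplu_ax, v=~it) : nil
-- 3. ledger.tallyup() : 4
-- 4. boxtree.inscribe(p=/trune, c=snagiji) : created
-- 5. ledger.labels() : [bofle, brekesna_um, fuplu_ax, meprere]
-- 6. boxtree.erase(p=/tina) : ok
-- 7. ledger.setk(k=meprere, v=503) : 632
-- 8. ledger.setk(k=bofle, v=~it) : 471
-- 9. kalendar.yhop(n=6) : 2121-03-26
-- 10. boxtree.inscribe(p=/trune, c=naje) : overwrote
-- 11. kalendar.roll(n=-368) : 2120-03-23
-- 12. kalendar.roll(n=110) : 2120-07-11
-- 13. ledger.lookup(k=meprere) : 503
-- 14. ledger.lookup(k=bofle) : 632


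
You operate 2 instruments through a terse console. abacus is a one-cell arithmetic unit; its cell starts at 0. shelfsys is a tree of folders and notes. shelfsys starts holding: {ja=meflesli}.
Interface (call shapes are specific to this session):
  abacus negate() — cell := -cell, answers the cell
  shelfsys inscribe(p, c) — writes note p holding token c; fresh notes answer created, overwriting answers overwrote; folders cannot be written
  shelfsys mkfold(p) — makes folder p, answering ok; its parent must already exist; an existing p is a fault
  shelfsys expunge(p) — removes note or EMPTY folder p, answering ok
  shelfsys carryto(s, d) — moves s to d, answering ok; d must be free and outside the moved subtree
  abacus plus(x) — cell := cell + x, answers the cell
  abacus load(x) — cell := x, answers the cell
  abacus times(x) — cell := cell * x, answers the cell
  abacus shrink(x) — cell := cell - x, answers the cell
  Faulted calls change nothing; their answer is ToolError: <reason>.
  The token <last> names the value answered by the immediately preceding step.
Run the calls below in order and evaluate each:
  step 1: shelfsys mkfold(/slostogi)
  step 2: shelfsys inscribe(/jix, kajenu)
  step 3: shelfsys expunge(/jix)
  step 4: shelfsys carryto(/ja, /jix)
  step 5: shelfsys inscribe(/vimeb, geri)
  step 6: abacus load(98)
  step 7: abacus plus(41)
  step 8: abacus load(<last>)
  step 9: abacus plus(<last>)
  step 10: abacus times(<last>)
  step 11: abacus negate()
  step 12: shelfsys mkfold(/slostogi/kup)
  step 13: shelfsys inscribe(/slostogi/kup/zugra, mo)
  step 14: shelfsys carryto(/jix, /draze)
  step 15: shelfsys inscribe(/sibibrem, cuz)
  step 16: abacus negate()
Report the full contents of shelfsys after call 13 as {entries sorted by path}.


Now I run shelfsys mkfold passing p='/slostogi', giving ok.
I invoke shelfsys inscribe passing p='/jix', c='kajenu', and see created.
I run shelfsys expunge passing p='/jix', which returns ok.
Invoking shelfsys carryto passing s='/ja', d='/jix', which returns ok.
Then shelfsys inscribe passing p='/vimeb', c='geri', yielding created.
I use abacus load passing x='98', and observe 98.
I call abacus plus passing x='41', yielding 139.
Invoking abacus load passing x='<last>', which returns 139.
I try abacus plus passing x='<last>', → 278.
Invoking abacus times passing x='<last>', and observe 77284.
I invoke abacus negate(), and observe -77284.
Invoking shelfsys mkfold passing p='/slostogi/kup', and observe ok.
I use shelfsys inscribe passing p='/slostogi/kup/zugra', c='mo', yielding created.
I run shelfsys carryto passing s='/jix', d='/draze', yielding ok.
Using shelfsys inscribe passing p='/sibibrem', c='cuz', and get created.
Now I run abacus negate, → 77284.

Answer: {jix=meflesli, slostogi/, slostogi/kup/, slostogi/kup/zugra=mo, vimeb=geri}


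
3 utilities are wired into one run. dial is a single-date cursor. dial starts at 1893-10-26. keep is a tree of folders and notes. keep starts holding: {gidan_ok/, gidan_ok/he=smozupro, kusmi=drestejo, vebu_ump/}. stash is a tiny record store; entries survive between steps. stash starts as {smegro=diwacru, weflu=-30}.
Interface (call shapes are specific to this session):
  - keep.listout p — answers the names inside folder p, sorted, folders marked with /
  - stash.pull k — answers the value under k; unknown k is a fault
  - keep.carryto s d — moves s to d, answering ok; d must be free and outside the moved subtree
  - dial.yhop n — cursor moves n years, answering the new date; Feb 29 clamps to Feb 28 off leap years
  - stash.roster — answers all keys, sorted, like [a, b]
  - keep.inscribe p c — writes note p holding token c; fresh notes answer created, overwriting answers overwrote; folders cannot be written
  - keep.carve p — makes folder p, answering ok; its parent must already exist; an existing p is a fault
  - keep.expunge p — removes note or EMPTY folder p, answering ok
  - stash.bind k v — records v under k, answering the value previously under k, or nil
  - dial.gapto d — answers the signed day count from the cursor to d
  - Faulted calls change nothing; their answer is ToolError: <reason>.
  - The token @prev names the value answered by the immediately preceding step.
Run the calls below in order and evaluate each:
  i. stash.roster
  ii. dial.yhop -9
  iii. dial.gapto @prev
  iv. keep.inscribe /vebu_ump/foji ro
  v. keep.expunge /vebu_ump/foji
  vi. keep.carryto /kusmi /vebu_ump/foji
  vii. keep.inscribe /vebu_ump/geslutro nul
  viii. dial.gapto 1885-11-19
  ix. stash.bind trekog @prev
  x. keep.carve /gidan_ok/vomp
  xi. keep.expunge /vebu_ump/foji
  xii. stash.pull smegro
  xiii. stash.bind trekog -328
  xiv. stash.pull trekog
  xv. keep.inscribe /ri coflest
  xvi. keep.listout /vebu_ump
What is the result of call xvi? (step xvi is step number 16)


-> stash.roster()
<- [smegro, weflu]
-> dial.yhop(-9)
<- 1884-10-26
-> dial.gapto(@prev)
<- 0
-> keep.inscribe(/vebu_ump/foji, ro)
<- created
-> keep.expunge(/vebu_ump/foji)
<- ok
-> keep.carryto(/kusmi, /vebu_ump/foji)
<- ok
-> keep.inscribe(/vebu_ump/geslutro, nul)
<- created
-> dial.gapto(1885-11-19)
<- 389
-> stash.bind(trekog, @prev)
<- nil
-> keep.carve(/gidan_ok/vomp)
<- ok
-> keep.expunge(/vebu_ump/foji)
<- ok
-> stash.pull(smegro)
<- diwacru
-> stash.bind(trekog, -328)
<- 389
-> stash.pull(trekog)
<- -328
-> keep.inscribe(/ri, coflest)
<- created
-> keep.listout(/vebu_ump)
<- [geslutro]

Answer: [geslutro]


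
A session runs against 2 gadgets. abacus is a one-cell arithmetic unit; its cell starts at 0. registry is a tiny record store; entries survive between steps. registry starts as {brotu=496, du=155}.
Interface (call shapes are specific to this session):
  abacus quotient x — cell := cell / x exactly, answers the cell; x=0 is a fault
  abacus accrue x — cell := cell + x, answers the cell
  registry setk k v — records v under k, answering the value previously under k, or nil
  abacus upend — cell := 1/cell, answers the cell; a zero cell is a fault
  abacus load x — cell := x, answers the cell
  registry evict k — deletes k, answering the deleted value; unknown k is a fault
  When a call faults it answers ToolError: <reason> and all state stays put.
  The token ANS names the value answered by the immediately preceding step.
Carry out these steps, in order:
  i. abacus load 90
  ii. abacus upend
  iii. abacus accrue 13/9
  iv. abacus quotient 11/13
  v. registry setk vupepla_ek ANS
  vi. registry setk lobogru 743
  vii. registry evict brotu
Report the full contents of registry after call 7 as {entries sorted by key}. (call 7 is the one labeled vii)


I try abacus load(x='90'), which returns 90.
I call abacus upend(): 1/90.
Calling abacus accrue(x='13/9'), which returns 131/90.
I invoke abacus quotient(x='11/13'), and see 1703/990.
Next I call registry setk(k='vupepla_ek', v='ANS'), and observe nil.
Now I run registry setk(k='lobogru', v='743'), and see nil.
Using registry evict(k='brotu'), and get 496.

Answer: {du=155, lobogru=743, vupepla_ek=1703/990}


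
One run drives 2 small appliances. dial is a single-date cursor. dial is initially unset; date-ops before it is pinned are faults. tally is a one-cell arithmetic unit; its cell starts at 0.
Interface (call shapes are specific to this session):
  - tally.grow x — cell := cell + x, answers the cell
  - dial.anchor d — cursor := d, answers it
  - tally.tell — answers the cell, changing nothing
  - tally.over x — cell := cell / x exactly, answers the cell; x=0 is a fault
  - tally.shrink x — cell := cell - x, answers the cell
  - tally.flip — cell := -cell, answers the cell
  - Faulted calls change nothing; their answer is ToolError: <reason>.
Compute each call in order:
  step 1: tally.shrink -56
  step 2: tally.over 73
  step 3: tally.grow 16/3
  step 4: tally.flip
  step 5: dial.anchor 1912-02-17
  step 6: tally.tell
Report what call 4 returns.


-- tally.shrink(-56) ~> 56
-- tally.over(73) ~> 56/73
-- tally.grow(16/3) ~> 1336/219
-- tally.flip() ~> -1336/219
-- dial.anchor(1912-02-17) ~> 1912-02-17
-- tally.tell() ~> -1336/219

Answer: -1336/219


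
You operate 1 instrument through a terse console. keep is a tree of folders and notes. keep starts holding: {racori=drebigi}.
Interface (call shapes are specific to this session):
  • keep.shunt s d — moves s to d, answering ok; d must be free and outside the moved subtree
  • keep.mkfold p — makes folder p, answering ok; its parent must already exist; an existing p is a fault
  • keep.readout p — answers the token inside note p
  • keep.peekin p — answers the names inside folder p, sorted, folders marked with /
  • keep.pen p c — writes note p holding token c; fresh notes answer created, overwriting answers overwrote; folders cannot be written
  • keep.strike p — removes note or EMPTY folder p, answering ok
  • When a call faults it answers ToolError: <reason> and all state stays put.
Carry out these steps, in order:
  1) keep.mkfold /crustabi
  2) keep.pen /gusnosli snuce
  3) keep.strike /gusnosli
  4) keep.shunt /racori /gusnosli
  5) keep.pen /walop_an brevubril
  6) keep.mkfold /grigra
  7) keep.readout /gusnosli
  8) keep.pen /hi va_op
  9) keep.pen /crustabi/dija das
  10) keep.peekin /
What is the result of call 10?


Answer: [crustabi/, grigra/, gusnosli, hi, walop_an]

Derivation:
-- keep.mkfold(p='/crustabi') ~> ok
-- keep.pen(p='/gusnosli', c='snuce') ~> created
-- keep.strike(p='/gusnosli') ~> ok
-- keep.shunt(s='/racori', d='/gusnosli') ~> ok
-- keep.pen(p='/walop_an', c='brevubril') ~> created
-- keep.mkfold(p='/grigra') ~> ok
-- keep.readout(p='/gusnosli') ~> drebigi
-- keep.pen(p='/hi', c='va_op') ~> created
-- keep.pen(p='/crustabi/dija', c='das') ~> created
-- keep.peekin(p='/') ~> [crustabi/, grigra/, gusnosli, hi, walop_an]


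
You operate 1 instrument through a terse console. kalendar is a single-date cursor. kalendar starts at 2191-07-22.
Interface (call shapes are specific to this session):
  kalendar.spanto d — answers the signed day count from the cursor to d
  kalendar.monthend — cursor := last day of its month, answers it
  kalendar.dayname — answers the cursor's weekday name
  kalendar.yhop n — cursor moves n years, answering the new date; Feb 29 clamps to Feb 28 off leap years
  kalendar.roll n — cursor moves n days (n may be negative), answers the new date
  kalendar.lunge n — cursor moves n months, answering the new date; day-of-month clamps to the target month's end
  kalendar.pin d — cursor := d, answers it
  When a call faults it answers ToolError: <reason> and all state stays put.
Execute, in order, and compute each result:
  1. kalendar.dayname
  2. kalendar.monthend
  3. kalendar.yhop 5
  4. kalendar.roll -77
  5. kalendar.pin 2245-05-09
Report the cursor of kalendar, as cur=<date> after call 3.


I invoke kalendar.dayname, → Friday.
Now I run kalendar.monthend(), giving 2191-07-31.
I use kalendar.yhop using n='5', → 2196-07-31.
I try kalendar.roll using n='-77', and get 2196-05-15.
Invoking kalendar.pin using d='2245-05-09', giving 2245-05-09.

Answer: cur=2196-07-31


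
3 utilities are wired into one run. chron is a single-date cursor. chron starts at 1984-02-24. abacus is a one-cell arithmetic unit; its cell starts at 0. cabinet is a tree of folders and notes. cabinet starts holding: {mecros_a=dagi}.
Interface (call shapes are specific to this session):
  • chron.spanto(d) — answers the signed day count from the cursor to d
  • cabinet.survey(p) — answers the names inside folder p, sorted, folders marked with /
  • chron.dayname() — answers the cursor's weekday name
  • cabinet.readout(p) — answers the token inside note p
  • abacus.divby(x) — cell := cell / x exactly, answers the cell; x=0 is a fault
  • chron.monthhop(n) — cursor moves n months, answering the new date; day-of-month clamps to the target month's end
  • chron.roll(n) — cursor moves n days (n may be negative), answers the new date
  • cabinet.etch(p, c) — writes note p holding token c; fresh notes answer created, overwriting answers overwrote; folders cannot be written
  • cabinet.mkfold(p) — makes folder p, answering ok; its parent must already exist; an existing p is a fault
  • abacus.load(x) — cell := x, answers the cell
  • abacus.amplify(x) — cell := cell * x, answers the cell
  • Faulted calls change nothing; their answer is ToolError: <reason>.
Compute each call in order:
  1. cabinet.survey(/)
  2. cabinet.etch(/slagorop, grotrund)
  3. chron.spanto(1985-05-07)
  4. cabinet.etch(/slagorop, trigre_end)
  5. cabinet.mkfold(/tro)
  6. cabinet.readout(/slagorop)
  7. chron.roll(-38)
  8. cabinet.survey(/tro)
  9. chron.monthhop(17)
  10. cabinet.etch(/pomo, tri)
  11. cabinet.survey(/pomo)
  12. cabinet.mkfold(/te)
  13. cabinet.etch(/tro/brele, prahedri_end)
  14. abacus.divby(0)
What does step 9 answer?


[in] cabinet.survey p='/'
[out] [mecros_a]
[in] cabinet.etch p='/slagorop' c='grotrund'
[out] created
[in] chron.spanto d='1985-05-07'
[out] 438
[in] cabinet.etch p='/slagorop' c='trigre_end'
[out] overwrote
[in] cabinet.mkfold p='/tro'
[out] ok
[in] cabinet.readout p='/slagorop'
[out] trigre_end
[in] chron.roll n='-38'
[out] 1984-01-17
[in] cabinet.survey p='/tro'
[out] []
[in] chron.monthhop n='17'
[out] 1985-06-17
[in] cabinet.etch p='/pomo' c='tri'
[out] created
[in] cabinet.survey p='/pomo'
[out] ToolError: not a directory
[in] cabinet.mkfold p='/te'
[out] ok
[in] cabinet.etch p='/tro/brele' c='prahedri_end'
[out] created
[in] abacus.divby x='0'
[out] ToolError: division by zero

Answer: 1985-06-17


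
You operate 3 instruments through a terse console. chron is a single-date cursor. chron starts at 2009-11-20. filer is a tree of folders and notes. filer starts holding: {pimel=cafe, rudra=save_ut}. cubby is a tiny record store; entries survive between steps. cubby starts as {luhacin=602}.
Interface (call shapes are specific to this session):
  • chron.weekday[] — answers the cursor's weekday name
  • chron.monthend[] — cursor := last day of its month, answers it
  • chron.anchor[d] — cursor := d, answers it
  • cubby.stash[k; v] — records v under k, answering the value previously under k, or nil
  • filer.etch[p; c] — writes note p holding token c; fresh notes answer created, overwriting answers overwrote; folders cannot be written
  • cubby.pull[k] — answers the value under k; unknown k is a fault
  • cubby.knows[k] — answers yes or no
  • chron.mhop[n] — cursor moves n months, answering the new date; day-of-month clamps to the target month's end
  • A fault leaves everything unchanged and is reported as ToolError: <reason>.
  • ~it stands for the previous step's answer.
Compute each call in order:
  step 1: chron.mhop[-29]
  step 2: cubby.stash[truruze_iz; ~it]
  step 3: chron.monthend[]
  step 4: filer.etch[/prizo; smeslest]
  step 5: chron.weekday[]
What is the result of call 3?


Step: chron.mhop[-29]
Result: 2007-06-20
Step: cubby.stash[truruze_iz; ~it]
Result: nil
Step: chron.monthend[]
Result: 2007-06-30
Step: filer.etch[/prizo; smeslest]
Result: created
Step: chron.weekday[]
Result: Saturday

Answer: 2007-06-30


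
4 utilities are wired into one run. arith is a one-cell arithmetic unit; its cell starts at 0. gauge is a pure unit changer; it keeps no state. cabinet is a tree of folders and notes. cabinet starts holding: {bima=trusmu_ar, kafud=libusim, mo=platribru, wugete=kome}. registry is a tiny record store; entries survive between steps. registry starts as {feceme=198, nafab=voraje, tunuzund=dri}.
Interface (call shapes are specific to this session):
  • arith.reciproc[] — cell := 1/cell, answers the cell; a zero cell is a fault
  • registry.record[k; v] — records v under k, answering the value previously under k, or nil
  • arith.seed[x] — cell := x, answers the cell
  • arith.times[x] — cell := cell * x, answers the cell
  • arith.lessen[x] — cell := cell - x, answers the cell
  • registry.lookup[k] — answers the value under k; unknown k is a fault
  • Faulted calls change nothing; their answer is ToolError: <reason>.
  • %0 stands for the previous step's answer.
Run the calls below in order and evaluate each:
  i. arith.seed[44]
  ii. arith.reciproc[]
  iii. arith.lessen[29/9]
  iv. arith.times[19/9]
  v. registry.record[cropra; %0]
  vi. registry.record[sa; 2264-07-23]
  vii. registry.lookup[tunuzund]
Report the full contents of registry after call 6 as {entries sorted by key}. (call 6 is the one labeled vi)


Answer: {cropra=-24073/3564, feceme=198, nafab=voraje, sa=2264-07-23, tunuzund=dri}

Derivation:
==> arith.seed(x=44)
<== 44
==> arith.reciproc()
<== 1/44
==> arith.lessen(x=29/9)
<== -1267/396
==> arith.times(x=19/9)
<== -24073/3564
==> registry.record(k=cropra, v=%0)
<== nil
==> registry.record(k=sa, v=2264-07-23)
<== nil
==> registry.lookup(k=tunuzund)
<== dri


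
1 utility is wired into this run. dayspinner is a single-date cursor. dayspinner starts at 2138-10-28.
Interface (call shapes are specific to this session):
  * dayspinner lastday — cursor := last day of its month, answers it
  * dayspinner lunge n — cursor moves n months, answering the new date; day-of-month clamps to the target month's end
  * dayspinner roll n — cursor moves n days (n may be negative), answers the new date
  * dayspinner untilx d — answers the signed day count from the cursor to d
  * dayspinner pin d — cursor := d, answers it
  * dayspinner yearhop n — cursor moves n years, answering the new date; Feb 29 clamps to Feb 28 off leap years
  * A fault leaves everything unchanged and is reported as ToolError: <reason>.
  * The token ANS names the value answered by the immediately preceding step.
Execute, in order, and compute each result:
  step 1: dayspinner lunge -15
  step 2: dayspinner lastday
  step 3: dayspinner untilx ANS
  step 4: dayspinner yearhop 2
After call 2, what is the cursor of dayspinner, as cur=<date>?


Answer: cur=2137-07-31

Derivation:
$ dayspinner lunge n='-15'
:: 2137-07-28
$ dayspinner lastday
:: 2137-07-31
$ dayspinner untilx d='ANS'
:: 0
$ dayspinner yearhop n='2'
:: 2139-07-31


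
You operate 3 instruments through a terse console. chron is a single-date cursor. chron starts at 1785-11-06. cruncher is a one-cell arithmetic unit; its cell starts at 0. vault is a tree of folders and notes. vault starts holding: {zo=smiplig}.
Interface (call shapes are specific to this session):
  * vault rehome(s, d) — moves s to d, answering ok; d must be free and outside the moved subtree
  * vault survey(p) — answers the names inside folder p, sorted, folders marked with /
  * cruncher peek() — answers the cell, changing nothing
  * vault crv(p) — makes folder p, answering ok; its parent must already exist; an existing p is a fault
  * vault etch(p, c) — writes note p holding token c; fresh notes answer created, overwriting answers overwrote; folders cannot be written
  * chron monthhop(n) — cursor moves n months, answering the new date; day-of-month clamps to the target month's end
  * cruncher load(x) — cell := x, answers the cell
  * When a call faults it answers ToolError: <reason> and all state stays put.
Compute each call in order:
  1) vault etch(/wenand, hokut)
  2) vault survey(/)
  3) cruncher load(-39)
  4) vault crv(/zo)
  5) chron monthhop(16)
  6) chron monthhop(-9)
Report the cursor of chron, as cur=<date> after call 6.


Answer: cur=1786-06-06

Derivation:
// 1. vault etch(/wenand, hokut) ~> created
// 2. vault survey(/) ~> [wenand, zo]
// 3. cruncher load(-39) ~> -39
// 4. vault crv(/zo) ~> ToolError: exists
// 5. chron monthhop(16) ~> 1787-03-06
// 6. chron monthhop(-9) ~> 1786-06-06
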